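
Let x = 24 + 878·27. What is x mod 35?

0

878·27 = 23706.
23706 mod 35 = 11 (since 677·35 = 23695).
(24 + 11) mod 35 = 0.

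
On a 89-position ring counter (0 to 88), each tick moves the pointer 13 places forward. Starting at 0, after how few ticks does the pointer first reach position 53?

13⁻¹ ≡ 48 (mod 89) because 13·48 = 624 = 7·89 + 1.
So x ≡ 48·53 = 2544 ≡ 52 (mod 89).
Check: 13·52 = 676 = 7·89 + 53.

52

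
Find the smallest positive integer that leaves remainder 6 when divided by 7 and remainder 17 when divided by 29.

104

Since 29·1 ≡ 1 (mod 7), take x = 17 + 29·((6−17)·1 mod 7) = 17 + 29·3 = 104.
Check: 104 mod 7 = 6, 104 mod 29 = 17.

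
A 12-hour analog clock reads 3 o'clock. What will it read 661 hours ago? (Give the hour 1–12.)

Dividing 661 by 12 gives quotient 55 and remainder 1.
3 − 1 → 2 on a 12-hour dial.

2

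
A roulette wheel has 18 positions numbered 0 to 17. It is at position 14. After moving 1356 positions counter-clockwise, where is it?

8

1356 mod 18 = 6 (since 75·18 = 1350).
(14 − 6) mod 18 = 8.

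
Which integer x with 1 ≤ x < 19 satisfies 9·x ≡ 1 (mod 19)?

17

9·17 = 153 = 8·19 + 1, so 9⁻¹ ≡ 17 (mod 19).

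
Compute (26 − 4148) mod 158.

4148 = 26·158 + 40, so 4148 mod 158 = 40.
(26 − 40) mod 158 = 144.

144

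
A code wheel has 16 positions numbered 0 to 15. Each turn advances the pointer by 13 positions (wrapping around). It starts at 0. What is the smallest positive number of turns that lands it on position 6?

The inverse of 13 mod 16 is 5 (since 13·5 = 65 ≡ 1).
So x ≡ 5·6 = 30 ≡ 14 (mod 16).
Check: 13·14 = 182 = 11·16 + 6.

14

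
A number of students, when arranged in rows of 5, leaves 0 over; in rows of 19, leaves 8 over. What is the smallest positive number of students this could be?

x ≡ 0 (mod 5) gives x ∈ {0, 5, 10, 15, 20, 25, 30, 35, …}.
The first of these with x mod 19 = 8 is 65.

65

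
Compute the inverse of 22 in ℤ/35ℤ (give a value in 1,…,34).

35 = 1·22 + 13
22 = 1·13 + 9
13 = 1·9 + 4
9 = 2·4 + 1
4 = 4·1 + 0
Back-substituting gives 22·8 ≡ 1 (mod 35).

8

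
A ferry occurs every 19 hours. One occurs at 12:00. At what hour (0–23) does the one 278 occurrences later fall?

278·19 = 5282.
5282 mod 24 = 2 (since 220·24 = 5280).
(12 + 2) mod 24 = 14.

14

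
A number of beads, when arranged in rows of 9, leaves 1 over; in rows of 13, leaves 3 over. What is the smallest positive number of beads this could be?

55

x ≡ 1 (mod 9) gives x ∈ {1, 10, 19, 28, 37, 46, 55}.
The first of these with x mod 13 = 3 is 55.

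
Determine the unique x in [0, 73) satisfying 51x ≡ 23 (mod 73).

62

51⁻¹ ≡ 63 (mod 73) because 51·63 = 3213 = 44·73 + 1.
So x ≡ 63·23 = 1449 ≡ 62 (mod 73).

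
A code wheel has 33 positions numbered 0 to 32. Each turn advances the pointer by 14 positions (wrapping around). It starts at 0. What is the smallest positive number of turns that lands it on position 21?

The inverse of 14 mod 33 is 26 (since 14·26 = 364 ≡ 1).
Multiplying both sides by 26: x ≡ 26·21 = 546 ≡ 18 (mod 33).

18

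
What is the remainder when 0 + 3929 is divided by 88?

57

Dividing 3929 by 88 gives quotient 44 and remainder 57.
(0 + 57) mod 88 = 57.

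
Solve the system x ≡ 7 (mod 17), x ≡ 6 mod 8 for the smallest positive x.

x ≡ 6 (mod 8) gives x ∈ {6, 14, 22, 30, 38, 46, 54, 62, …}.
The first of these with x mod 17 = 7 is 126.

126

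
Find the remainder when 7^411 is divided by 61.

Square-and-reduce mod 61: 7^1≡7, 7^2≡49, 7^4≡22, 7^8≡57, 7^16≡16, 7^32≡12, 7^64≡22, 7^128≡57, 7^256≡16.
Since 411 = 1 + 2 + 8 + 16 + 128 + 256 in binary, 7^411 ≡ 7·49·57·16·57·16 ≡ 37 (mod 61).

37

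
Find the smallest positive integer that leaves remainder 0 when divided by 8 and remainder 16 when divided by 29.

x ≡ 0 (mod 8) gives x ∈ {0, 8, 16}.
The first of these with x mod 29 = 16 is 16.

16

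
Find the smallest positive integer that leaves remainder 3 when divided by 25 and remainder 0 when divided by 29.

x ≡ 3 (mod 25) gives x ∈ {3, 28, 53, 78, 103, 128, 153, 178, …}.
The first of these with x mod 29 = 0 is 203.

203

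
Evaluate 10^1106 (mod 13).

9

Successive squares of 10 mod 13: 10^1≡10, 10^2≡9, 10^4≡3, 10^8≡9, 10^16≡3, 10^32≡9, 10^64≡3, 10^128≡9, 10^256≡3, 10^512≡9, 10^1024≡3.
Since 1106 = 2 + 16 + 64 + 1024 in binary, 10^1106 ≡ 9·3·3·3 ≡ 9 (mod 13).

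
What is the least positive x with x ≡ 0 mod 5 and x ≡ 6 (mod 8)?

30

x ≡ 0 (mod 5) gives x ∈ {0, 5, 10, 15, 20, 25, 30}.
The first of these with x mod 8 = 6 is 30.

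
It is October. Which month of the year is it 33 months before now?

January

33 − 2·12 = 9, so 33 ≡ 9 (mod 12).
October − 9 months → January.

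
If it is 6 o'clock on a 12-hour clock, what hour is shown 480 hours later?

6

480 − 40·12 = 0, so 480 ≡ 0 (mod 12).
6 + 0 → 6 on a 12-hour dial.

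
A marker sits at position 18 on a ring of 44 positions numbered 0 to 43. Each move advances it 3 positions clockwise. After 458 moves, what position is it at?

458·3 = 1374.
Dividing 1374 by 44 gives quotient 31 and remainder 10.
(18 + 10) mod 44 = 28.

28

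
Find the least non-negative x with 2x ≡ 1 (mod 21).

2⁻¹ ≡ 11 (mod 21) because 2·11 = 22 = 1·21 + 1.
So x ≡ 11·1 = 11 ≡ 11 (mod 21).
Check: 2·11 = 22 = 1·21 + 1.

11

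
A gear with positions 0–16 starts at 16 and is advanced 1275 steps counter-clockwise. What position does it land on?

Dividing 1275 by 17 gives quotient 75 and remainder 0.
(16 − 0) mod 17 = 16.

16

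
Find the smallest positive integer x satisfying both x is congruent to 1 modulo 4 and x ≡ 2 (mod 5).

x ≡ 1 (mod 4) gives x ∈ {1, 5, 9, 13, 17}.
The first of these with x mod 5 = 2 is 17.

17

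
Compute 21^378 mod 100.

61

Successive squares of 21 mod 100: 21^1≡21, 21^2≡41, 21^4≡81, 21^8≡61, 21^16≡21, 21^32≡41, 21^64≡81, 21^128≡61, 21^256≡21.
378 = 2 + 8 + 16 + 32 + 64 + 256, so 21^378 ≡ 41·61·21·41·81·21 ≡ 61 (mod 100).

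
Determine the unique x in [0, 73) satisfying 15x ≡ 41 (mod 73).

66

The inverse of 15 mod 73 is 39 (since 15·39 = 585 ≡ 1).
So x ≡ 39·41 = 1599 ≡ 66 (mod 73).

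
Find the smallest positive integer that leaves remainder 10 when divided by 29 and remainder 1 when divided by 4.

Since 4·22 ≡ 1 (mod 29), take x = 1 + 4·((10−1)·22 mod 29) = 1 + 4·24 = 97.
Check: 97 mod 29 = 10, 97 mod 4 = 1.

97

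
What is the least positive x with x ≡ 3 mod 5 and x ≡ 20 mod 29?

78

Since 29·4 ≡ 1 (mod 5), take x = 20 + 29·((3−20)·4 mod 5) = 20 + 29·2 = 78.
Check: 78 mod 5 = 3, 78 mod 29 = 20.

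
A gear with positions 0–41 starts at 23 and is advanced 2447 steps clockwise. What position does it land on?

2447 mod 42 = 11 (since 58·42 = 2436).
(23 + 11) mod 42 = 34.

34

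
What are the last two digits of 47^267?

Successive squares of 47 mod 100: 47^1≡47, 47^2≡9, 47^4≡81, 47^8≡61, 47^16≡21, 47^32≡41, 47^64≡81, 47^128≡61, 47^256≡21.
Since 267 = 1 + 2 + 8 + 256 in binary, 47^267 ≡ 47·9·61·21 ≡ 63 (mod 100).

63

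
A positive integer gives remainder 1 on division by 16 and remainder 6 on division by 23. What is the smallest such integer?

305

Since 23·7 ≡ 1 (mod 16), take x = 6 + 23·((1−6)·7 mod 16) = 6 + 23·13 = 305.
Check: 305 mod 16 = 1, 305 mod 23 = 6.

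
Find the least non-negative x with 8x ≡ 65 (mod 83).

60

8⁻¹ ≡ 52 (mod 83) because 8·52 = 416 = 5·83 + 1.
So x ≡ 52·65 = 3380 ≡ 60 (mod 83).
Check: 8·60 = 480 = 5·83 + 65.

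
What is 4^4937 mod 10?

4

The units digit of 4^n cycles with period 2: 4, 6, …
4937 leaves remainder 1 on division by 2, so 4^4937 ends in 4.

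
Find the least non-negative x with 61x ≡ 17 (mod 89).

The inverse of 61 mod 89 is 54 (since 61·54 = 3294 ≡ 1).
So x ≡ 54·17 = 918 ≡ 28 (mod 89).
Check: 61·28 = 1708 = 19·89 + 17.

28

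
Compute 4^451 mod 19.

4

Successive squares of 4 mod 19: 4^1≡4, 4^2≡16, 4^4≡9, 4^8≡5, 4^16≡6, 4^32≡17, 4^64≡4, 4^128≡16, 4^256≡9.
451 = 1 + 2 + 64 + 128 + 256, so 4^451 ≡ 4·16·4·16·9 ≡ 4 (mod 19).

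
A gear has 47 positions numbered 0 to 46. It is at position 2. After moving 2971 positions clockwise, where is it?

12

2971 = 63·47 + 10, so 2971 mod 47 = 10.
(2 + 10) mod 47 = 12.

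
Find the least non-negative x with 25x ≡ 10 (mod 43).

9

25⁻¹ ≡ 31 (mod 43) because 25·31 = 775 = 18·43 + 1.
So x ≡ 31·10 = 310 ≡ 9 (mod 43).
Check: 25·9 = 225 = 5·43 + 10.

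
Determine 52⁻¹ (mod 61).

52·27 = 1404 = 23·61 + 1, so 52⁻¹ ≡ 27 (mod 61).

27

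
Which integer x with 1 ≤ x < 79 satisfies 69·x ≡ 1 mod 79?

71

69·71 = 4899 = 62·79 + 1, so 69⁻¹ ≡ 71 (mod 79).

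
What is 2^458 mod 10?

The units digit of 2^n cycles with period 4: 2, 4, 8, 6, …
458 leaves remainder 2 on division by 4, so 2^458 ends in 4.

4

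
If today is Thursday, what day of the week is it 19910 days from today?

19910 − 2844·7 = 2, so 19910 ≡ 2 (mod 7).
Thursday + 2 days → Saturday.

Saturday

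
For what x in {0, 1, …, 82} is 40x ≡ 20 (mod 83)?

40⁻¹ ≡ 27 (mod 83) because 40·27 = 1080 = 13·83 + 1.
So x ≡ 27·20 = 540 ≡ 42 (mod 83).

42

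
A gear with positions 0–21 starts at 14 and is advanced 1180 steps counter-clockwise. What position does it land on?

1180 mod 22 = 14 (since 53·22 = 1166).
(14 − 14) mod 22 = 0.

0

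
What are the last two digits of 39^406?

Square-and-reduce mod 100: 39^1≡39, 39^2≡21, 39^4≡41, 39^8≡81, 39^16≡61, 39^32≡21, 39^64≡41, 39^128≡81, 39^256≡61.
Since 406 = 2 + 4 + 16 + 128 + 256 in binary, 39^406 ≡ 21·41·61·81·61 ≡ 61 (mod 100).

61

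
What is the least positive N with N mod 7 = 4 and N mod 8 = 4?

Since 8·1 ≡ 1 (mod 7), take x = 4 + 8·((4−4)·1 mod 7) = 4 + 8·0 = 4.
Check: 4 mod 7 = 4, 4 mod 8 = 4.

4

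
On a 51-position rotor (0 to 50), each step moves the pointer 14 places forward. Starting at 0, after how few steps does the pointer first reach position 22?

38

The inverse of 14 mod 51 is 11 (since 14·11 = 154 ≡ 1).
Multiplying both sides by 11: x ≡ 11·22 = 242 ≡ 38 (mod 51).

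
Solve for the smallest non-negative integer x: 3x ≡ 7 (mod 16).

3⁻¹ ≡ 11 (mod 16) because 3·11 = 33 = 2·16 + 1.
Multiplying both sides by 11: x ≡ 11·7 = 77 ≡ 13 (mod 16).

13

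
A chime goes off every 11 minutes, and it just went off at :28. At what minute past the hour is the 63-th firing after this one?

63·11 = 693.
693 mod 60 = 33 (since 11·60 = 660).
(28 + 33) mod 60 = 1.

1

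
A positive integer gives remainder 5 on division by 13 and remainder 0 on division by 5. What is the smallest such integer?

Since 5·8 ≡ 1 (mod 13), take x = 0 + 5·((5−0)·8 mod 13) = 0 + 5·1 = 5.
Check: 5 mod 13 = 5, 5 mod 5 = 0.

5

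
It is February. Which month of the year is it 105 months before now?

105 − 8·12 = 9, so 105 ≡ 9 (mod 12).
February − 9 months → May.

May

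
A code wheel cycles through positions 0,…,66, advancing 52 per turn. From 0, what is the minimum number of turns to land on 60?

52⁻¹ ≡ 58 (mod 67) because 52·58 = 3016 = 45·67 + 1.
Multiplying both sides by 58: x ≡ 58·60 = 3480 ≡ 63 (mod 67).
Check: 52·63 = 3276 = 48·67 + 60.

63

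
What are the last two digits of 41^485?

Square-and-reduce mod 100: 41^1≡41, 41^2≡81, 41^4≡61, 41^8≡21, 41^16≡41, 41^32≡81, 41^64≡61, 41^128≡21, 41^256≡41.
485 = 1 + 4 + 32 + 64 + 128 + 256, so 41^485 ≡ 41·61·81·61·21·41 ≡ 1 (mod 100).

01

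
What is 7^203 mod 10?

3

Last digits of 7^n: 7, 9, 3, 1 (period 4).
203 leaves remainder 3 on division by 4, so 7^203 ends in 3.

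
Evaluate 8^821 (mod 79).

By repeated squaring mod 79: 8^1≡8, 8^2≡64, 8^4≡67, 8^8≡65, 8^16≡38, 8^32≡22, 8^64≡10, 8^128≡21, 8^256≡46, 8^512≡62.
Since 821 = 1 + 4 + 16 + 32 + 256 + 512 in binary, 8^821 ≡ 8·67·38·22·46·62 ≡ 64 (mod 79).

64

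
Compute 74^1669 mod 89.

Square-and-reduce mod 89: 74^1≡74, 74^2≡47, 74^4≡73, 74^8≡78, 74^16≡32, 74^32≡45, 74^64≡67, 74^128≡39, 74^256≡8, 74^512≡64, 74^1024≡2.
Since 1669 = 1 + 4 + 128 + 512 + 1024 in binary, 74^1669 ≡ 74·73·39·64·2 ≡ 51 (mod 89).

51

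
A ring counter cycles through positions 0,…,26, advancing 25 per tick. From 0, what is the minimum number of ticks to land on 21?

3

25⁻¹ ≡ 13 (mod 27) because 25·13 = 325 = 12·27 + 1.
So x ≡ 13·21 = 273 ≡ 3 (mod 27).
Check: 25·3 = 75 = 2·27 + 21.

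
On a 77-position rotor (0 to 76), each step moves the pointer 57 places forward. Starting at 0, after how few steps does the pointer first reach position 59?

24

The inverse of 57 mod 77 is 50 (since 57·50 = 2850 ≡ 1).
Multiplying both sides by 50: x ≡ 50·59 = 2950 ≡ 24 (mod 77).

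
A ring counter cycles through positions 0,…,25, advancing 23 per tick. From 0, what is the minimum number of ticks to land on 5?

23⁻¹ ≡ 17 (mod 26) because 23·17 = 391 = 15·26 + 1.
Multiplying both sides by 17: x ≡ 17·5 = 85 ≡ 7 (mod 26).

7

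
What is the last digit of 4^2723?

4

The units digit of 4^n cycles with period 2: 4, 6, …
2723 mod 2 = 1, so the last digit matches 4^1 = 4.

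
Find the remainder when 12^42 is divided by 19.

1

Successive squares of 12 mod 19: 12^1≡12, 12^2≡11, 12^4≡7, 12^8≡11, 12^16≡7, 12^32≡11.
42 = 2 + 8 + 32, so 12^42 ≡ 11·11·11 ≡ 1 (mod 19).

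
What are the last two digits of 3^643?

Successive squares of 3 mod 100: 3^1≡3, 3^2≡9, 3^4≡81, 3^8≡61, 3^16≡21, 3^32≡41, 3^64≡81, 3^128≡61, 3^256≡21, 3^512≡41.
Since 643 = 1 + 2 + 128 + 512 in binary, 3^643 ≡ 3·9·61·41 ≡ 27 (mod 100).

27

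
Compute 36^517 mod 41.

By repeated squaring mod 41: 36^1≡36, 36^2≡25, 36^4≡10, 36^8≡18, 36^16≡37, 36^32≡16, 36^64≡10, 36^128≡18, 36^256≡37, 36^512≡16.
Since 517 = 1 + 4 + 512 in binary, 36^517 ≡ 36·10·16 ≡ 20 (mod 41).

20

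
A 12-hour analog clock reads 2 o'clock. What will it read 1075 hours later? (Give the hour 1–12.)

9

1075 = 89·12 + 7, so 1075 mod 12 = 7.
2 + 7 → 9 on a 12-hour dial.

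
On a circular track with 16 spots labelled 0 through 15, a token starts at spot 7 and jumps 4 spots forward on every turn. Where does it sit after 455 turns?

3

455·4 = 1820.
1820 mod 16 = 12 (since 113·16 = 1808).
(7 + 12) mod 16 = 3.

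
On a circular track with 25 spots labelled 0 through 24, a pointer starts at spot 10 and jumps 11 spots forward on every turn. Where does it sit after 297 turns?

2

297·11 = 3267.
3267 = 130·25 + 17, so 3267 mod 25 = 17.
(10 + 17) mod 25 = 2.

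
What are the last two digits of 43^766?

Square-and-reduce mod 100: 43^1≡43, 43^2≡49, 43^4≡1, 43^8≡1, 43^16≡1, 43^32≡1, 43^64≡1, 43^128≡1, 43^256≡1, 43^512≡1.
766 = 2 + 4 + 8 + 16 + 32 + 64 + 128 + 512, so 43^766 ≡ 49·1·1·1·1·1·1·1 ≡ 49 (mod 100).

49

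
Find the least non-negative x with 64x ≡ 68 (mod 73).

33

64⁻¹ ≡ 8 (mod 73) because 64·8 = 512 = 7·73 + 1.
Multiplying both sides by 8: x ≡ 8·68 = 544 ≡ 33 (mod 73).
Check: 64·33 = 2112 = 28·73 + 68.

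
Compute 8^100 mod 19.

11

By repeated squaring mod 19: 8^1≡8, 8^2≡7, 8^4≡11, 8^8≡7, 8^16≡11, 8^32≡7, 8^64≡11.
Since 100 = 4 + 32 + 64 in binary, 8^100 ≡ 11·7·11 ≡ 11 (mod 19).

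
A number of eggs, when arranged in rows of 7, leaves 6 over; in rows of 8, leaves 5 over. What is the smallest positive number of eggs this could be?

13

x ≡ 6 (mod 7) gives x ∈ {6, 13}.
The first of these with x mod 8 = 5 is 13.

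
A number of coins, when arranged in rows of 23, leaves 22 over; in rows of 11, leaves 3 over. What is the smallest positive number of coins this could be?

x ≡ 3 (mod 11) gives x ∈ {3, 14, 25, 36, 47, 58, 69, 80, …}.
The first of these with x mod 23 = 22 is 91.

91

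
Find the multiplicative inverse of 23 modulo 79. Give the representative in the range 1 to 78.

55

79 = 3·23 + 10
23 = 2·10 + 3
10 = 3·3 + 1
3 = 3·1 + 0
Back-substituting gives 23·55 ≡ 1 (mod 79).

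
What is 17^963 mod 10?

The units digit of 17^n cycles with period 4: 7, 9, 3, 1, …
963 mod 4 = 3, so the last digit matches 7^3 = 3.

3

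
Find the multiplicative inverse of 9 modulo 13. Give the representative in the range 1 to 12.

3

13 = 1·9 + 4
9 = 2·4 + 1
4 = 4·1 + 0
Back-substituting gives 9·3 ≡ 1 (mod 13).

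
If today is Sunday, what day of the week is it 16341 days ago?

16341 − 2334·7 = 3, so 16341 ≡ 3 (mod 7).
Sunday − 3 days → Thursday.

Thursday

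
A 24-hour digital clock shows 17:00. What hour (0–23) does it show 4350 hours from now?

4350 = 181·24 + 6, so 4350 mod 24 = 6.
(17 + 6) mod 24 = 23.

23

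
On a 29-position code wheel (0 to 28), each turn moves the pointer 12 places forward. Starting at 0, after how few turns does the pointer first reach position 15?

23

12⁻¹ ≡ 17 (mod 29) because 12·17 = 204 = 7·29 + 1.
So x ≡ 17·15 = 255 ≡ 23 (mod 29).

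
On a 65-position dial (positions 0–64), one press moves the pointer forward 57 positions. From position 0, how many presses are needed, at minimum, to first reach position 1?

57·8 = 456 = 7·65 + 1, so 57⁻¹ ≡ 8 (mod 65).

8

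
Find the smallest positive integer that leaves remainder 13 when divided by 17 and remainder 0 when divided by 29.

319

x ≡ 13 (mod 17) gives x ∈ {13, 30, 47, 64, 81, 98, 115, 132, …}.
The first of these with x mod 29 = 0 is 319.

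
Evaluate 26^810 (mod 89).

By repeated squaring mod 89: 26^1≡26, 26^2≡53, 26^4≡50, 26^8≡8, 26^16≡64, 26^32≡2, 26^64≡4, 26^128≡16, 26^256≡78, 26^512≡32.
Since 810 = 2 + 8 + 32 + 256 + 512 in binary, 26^810 ≡ 53·8·2·78·32 ≡ 10 (mod 89).

10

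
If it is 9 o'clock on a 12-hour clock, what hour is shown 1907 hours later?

8

1907 − 158·12 = 11, so 1907 ≡ 11 (mod 12).
9 + 11 → 8 on a 12-hour dial.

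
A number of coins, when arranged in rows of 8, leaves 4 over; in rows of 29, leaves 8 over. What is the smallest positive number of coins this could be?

x ≡ 4 (mod 8) gives x ∈ {4, 12, 20, 28, 36, 44, 52, 60, …}.
The first of these with x mod 29 = 8 is 124.

124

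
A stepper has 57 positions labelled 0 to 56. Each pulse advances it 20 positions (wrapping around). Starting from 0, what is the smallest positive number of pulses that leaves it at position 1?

57 = 2·20 + 17
20 = 1·17 + 3
17 = 5·3 + 2
3 = 1·2 + 1
2 = 2·1 + 0
Back-substituting gives 20·20 ≡ 1 (mod 57).

20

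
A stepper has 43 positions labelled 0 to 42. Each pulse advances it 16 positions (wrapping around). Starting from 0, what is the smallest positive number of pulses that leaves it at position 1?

16·35 = 560 = 13·43 + 1, so 16⁻¹ ≡ 35 (mod 43).

35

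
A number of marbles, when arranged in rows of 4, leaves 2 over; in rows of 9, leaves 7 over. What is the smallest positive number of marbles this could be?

34

x ≡ 2 (mod 4) gives x ∈ {2, 6, 10, 14, 18, 22, 26, 30, …}.
The first of these with x mod 9 = 7 is 34.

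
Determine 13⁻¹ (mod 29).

9

13·9 = 117 = 4·29 + 1, so 13⁻¹ ≡ 9 (mod 29).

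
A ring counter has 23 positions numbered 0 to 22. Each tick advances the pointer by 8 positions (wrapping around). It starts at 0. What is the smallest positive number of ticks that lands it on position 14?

The inverse of 8 mod 23 is 3 (since 8·3 = 24 ≡ 1).
So x ≡ 3·14 = 42 ≡ 19 (mod 23).

19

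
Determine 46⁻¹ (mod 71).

71 = 1·46 + 25
46 = 1·25 + 21
25 = 1·21 + 4
21 = 5·4 + 1
4 = 4·1 + 0
Back-substituting gives 46·17 ≡ 1 (mod 71).

17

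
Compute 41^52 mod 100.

81

Square-and-reduce mod 100: 41^1≡41, 41^2≡81, 41^4≡61, 41^8≡21, 41^16≡41, 41^32≡81.
52 = 4 + 16 + 32, so 41^52 ≡ 61·41·81 ≡ 81 (mod 100).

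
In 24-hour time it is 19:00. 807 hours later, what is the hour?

807 − 33·24 = 15, so 807 ≡ 15 (mod 24).
(19 + 15) mod 24 = 10.

10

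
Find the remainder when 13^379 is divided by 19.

By repeated squaring mod 19: 13^1≡13, 13^2≡17, 13^4≡4, 13^8≡16, 13^16≡9, 13^32≡5, 13^64≡6, 13^128≡17, 13^256≡4.
Since 379 = 1 + 2 + 8 + 16 + 32 + 64 + 256 in binary, 13^379 ≡ 13·17·16·9·5·6·4 ≡ 13 (mod 19).

13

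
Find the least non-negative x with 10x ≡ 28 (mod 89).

10⁻¹ ≡ 9 (mod 89) because 10·9 = 90 = 1·89 + 1.
Multiplying both sides by 9: x ≡ 9·28 = 252 ≡ 74 (mod 89).

74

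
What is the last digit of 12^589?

Last digits of 2^n: 2, 4, 8, 6 (period 4).
589 mod 4 = 1, so the last digit matches 2^1 = 2.

2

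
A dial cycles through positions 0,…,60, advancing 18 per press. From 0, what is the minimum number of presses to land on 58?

10

18⁻¹ ≡ 17 (mod 61) because 18·17 = 306 = 5·61 + 1.
So x ≡ 17·58 = 986 ≡ 10 (mod 61).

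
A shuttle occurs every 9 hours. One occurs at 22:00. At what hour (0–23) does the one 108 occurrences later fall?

10

108·9 = 972.
972 = 40·24 + 12, so 972 mod 24 = 12.
(22 + 12) mod 24 = 10.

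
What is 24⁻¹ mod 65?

19

24·19 = 456 = 7·65 + 1, so 24⁻¹ ≡ 19 (mod 65).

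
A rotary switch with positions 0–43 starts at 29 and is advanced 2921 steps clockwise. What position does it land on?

2

Dividing 2921 by 44 gives quotient 66 and remainder 17.
(29 + 17) mod 44 = 2.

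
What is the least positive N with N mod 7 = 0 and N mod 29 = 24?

140

x ≡ 0 (mod 7) gives x ∈ {0, 7, 14, 21, 28, 35, 42, 49, …}.
The first of these with x mod 29 = 24 is 140.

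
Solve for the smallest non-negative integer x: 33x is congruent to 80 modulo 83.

The inverse of 33 mod 83 is 78 (since 33·78 = 2574 ≡ 1).
Multiplying both sides by 78: x ≡ 78·80 = 6240 ≡ 15 (mod 83).

15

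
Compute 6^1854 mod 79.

By repeated squaring mod 79: 6^1≡6, 6^2≡36, 6^4≡32, 6^8≡76, 6^16≡9, 6^32≡2, 6^64≡4, 6^128≡16, 6^256≡19, 6^512≡45, 6^1024≡50.
Since 1854 = 2 + 4 + 8 + 16 + 32 + 256 + 512 + 1024 in binary, 6^1854 ≡ 36·32·76·9·2·19·45·50 ≡ 10 (mod 79).

10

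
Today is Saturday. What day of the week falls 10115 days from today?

Saturday

10115 mod 7 = 0 (since 1445·7 = 10115).
Saturday + 0 days → Saturday.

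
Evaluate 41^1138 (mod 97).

Square-and-reduce mod 97: 41^1≡41, 41^2≡32, 41^4≡54, 41^8≡6, 41^16≡36, 41^32≡35, 41^64≡61, 41^128≡35, 41^256≡61, 41^512≡35, 41^1024≡61.
Since 1138 = 2 + 16 + 32 + 64 + 1024 in binary, 41^1138 ≡ 32·36·35·61·61 ≡ 44 (mod 97).

44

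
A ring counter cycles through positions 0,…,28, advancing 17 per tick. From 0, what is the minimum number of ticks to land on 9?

The inverse of 17 mod 29 is 12 (since 17·12 = 204 ≡ 1).
Multiplying both sides by 12: x ≡ 12·9 = 108 ≡ 21 (mod 29).
Check: 17·21 = 357 = 12·29 + 9.

21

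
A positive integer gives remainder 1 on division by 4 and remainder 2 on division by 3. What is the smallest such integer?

5

x ≡ 2 (mod 3) gives x ∈ {2, 5}.
The first of these with x mod 4 = 1 is 5.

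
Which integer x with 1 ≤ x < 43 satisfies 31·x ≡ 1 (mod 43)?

25

43 = 1·31 + 12
31 = 2·12 + 7
12 = 1·7 + 5
7 = 1·5 + 2
5 = 2·2 + 1
2 = 2·1 + 0
Back-substituting gives 31·25 ≡ 1 (mod 43).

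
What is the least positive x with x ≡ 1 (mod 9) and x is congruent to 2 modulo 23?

x ≡ 1 (mod 9) gives x ∈ {1, 10, 19, 28, 37, 46, 55, 64, …}.
The first of these with x mod 23 = 2 is 163.

163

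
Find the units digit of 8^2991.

2

The units digit of 8^n cycles with period 4: 8, 4, 2, 6, …
2991 mod 4 = 3, so the last digit matches 8^3 = 2.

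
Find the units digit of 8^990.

4

Last digits of 8^n: 8, 4, 2, 6 (period 4).
990 mod 4 = 2, so the last digit matches 8^2 = 4.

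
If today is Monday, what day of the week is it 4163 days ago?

Wednesday

4163 mod 7 = 5 (since 594·7 = 4158).
Monday − 5 days → Wednesday.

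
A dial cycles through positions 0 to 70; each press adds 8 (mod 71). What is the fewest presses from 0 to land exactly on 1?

9

8·9 = 72 = 1·71 + 1, so 8⁻¹ ≡ 9 (mod 71).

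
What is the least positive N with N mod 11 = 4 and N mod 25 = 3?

x ≡ 4 (mod 11) gives x ∈ {4, 15, 26, 37, 48, 59, 70, 81, …}.
The first of these with x mod 25 = 3 is 103.

103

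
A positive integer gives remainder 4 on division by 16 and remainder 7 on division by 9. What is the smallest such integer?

x ≡ 7 (mod 9) gives x ∈ {7, 16, 25, 34, 43, 52}.
The first of these with x mod 16 = 4 is 52.

52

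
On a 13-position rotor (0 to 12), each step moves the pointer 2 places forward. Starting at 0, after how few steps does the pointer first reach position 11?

2⁻¹ ≡ 7 (mod 13) because 2·7 = 14 = 1·13 + 1.
Multiplying both sides by 7: x ≡ 7·11 = 77 ≡ 12 (mod 13).

12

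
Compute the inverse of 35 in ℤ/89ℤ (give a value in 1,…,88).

28

35·28 = 980 = 11·89 + 1, so 35⁻¹ ≡ 28 (mod 89).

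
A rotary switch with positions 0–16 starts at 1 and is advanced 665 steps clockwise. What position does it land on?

Dividing 665 by 17 gives quotient 39 and remainder 2.
(1 + 2) mod 17 = 3.

3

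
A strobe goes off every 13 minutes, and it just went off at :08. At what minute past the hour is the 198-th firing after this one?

198·13 = 2574.
Dividing 2574 by 60 gives quotient 42 and remainder 54.
(8 + 54) mod 60 = 2.

2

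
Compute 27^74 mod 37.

26

Successive squares of 27 mod 37: 27^1≡27, 27^2≡26, 27^4≡10, 27^8≡26, 27^16≡10, 27^32≡26, 27^64≡10.
74 = 2 + 8 + 64, so 27^74 ≡ 26·26·10 ≡ 26 (mod 37).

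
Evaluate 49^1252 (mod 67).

Square-and-reduce mod 67: 49^1≡49, 49^2≡56, 49^4≡54, 49^8≡35, 49^16≡19, 49^32≡26, 49^64≡6, 49^128≡36, 49^256≡23, 49^512≡60, 49^1024≡49.
1252 = 4 + 32 + 64 + 128 + 1024, so 49^1252 ≡ 54·26·6·36·49 ≡ 6 (mod 67).

6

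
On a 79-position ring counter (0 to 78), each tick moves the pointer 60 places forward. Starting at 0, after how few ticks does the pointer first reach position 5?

33

60⁻¹ ≡ 54 (mod 79) because 60·54 = 3240 = 41·79 + 1.
So x ≡ 54·5 = 270 ≡ 33 (mod 79).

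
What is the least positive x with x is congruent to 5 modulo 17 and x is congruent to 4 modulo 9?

22

Since 9·2 ≡ 1 (mod 17), take x = 4 + 9·((5−4)·2 mod 17) = 4 + 9·2 = 22.
Check: 22 mod 17 = 5, 22 mod 9 = 4.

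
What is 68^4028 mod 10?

The units digit of 68^n cycles with period 4: 8, 4, 2, 6, …
4028 leaves remainder 0 on division by 4, so 68^4028 ends in 6.

6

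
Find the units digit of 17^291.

Powers of 7 mod 10 repeat with period 4: 7, 9, 3, 1.
291 leaves remainder 3 on division by 4, so 17^291 ends in 3.

3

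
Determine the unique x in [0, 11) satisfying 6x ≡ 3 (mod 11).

6

6⁻¹ ≡ 2 (mod 11) because 6·2 = 12 = 1·11 + 1.
Multiplying both sides by 2: x ≡ 2·3 = 6 ≡ 6 (mod 11).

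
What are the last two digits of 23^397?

03

By repeated squaring mod 100: 23^1≡23, 23^2≡29, 23^4≡41, 23^8≡81, 23^16≡61, 23^32≡21, 23^64≡41, 23^128≡81, 23^256≡61.
397 = 1 + 4 + 8 + 128 + 256, so 23^397 ≡ 23·41·81·81·61 ≡ 3 (mod 100).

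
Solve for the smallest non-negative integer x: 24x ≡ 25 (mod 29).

24⁻¹ ≡ 23 (mod 29) because 24·23 = 552 = 19·29 + 1.
Multiplying both sides by 23: x ≡ 23·25 = 575 ≡ 24 (mod 29).

24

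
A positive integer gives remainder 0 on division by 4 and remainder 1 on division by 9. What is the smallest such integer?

x ≡ 0 (mod 4) gives x ∈ {0, 4, 8, 12, 16, 20, 24, 28}.
The first of these with x mod 9 = 1 is 28.

28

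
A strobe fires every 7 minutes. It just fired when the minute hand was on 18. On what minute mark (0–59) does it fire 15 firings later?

15·7 = 105.
105 − 1·60 = 45, so 105 ≡ 45 (mod 60).
(18 + 45) mod 60 = 3.

3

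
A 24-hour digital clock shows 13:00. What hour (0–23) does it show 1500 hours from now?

1500 mod 24 = 12 (since 62·24 = 1488).
(13 + 12) mod 24 = 1.

1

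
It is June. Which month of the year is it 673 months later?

673 mod 12 = 1 (since 56·12 = 672).
June + 1 month → July.

July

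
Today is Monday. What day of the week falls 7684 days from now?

7684 = 1097·7 + 5, so 7684 mod 7 = 5.
Monday + 5 days → Saturday.

Saturday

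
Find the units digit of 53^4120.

1

The units digit of 53^n cycles with period 4: 3, 9, 7, 1, …
4120 mod 4 = 0, so the last digit matches 3^4 = 1.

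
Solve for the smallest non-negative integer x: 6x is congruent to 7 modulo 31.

The inverse of 6 mod 31 is 26 (since 6·26 = 156 ≡ 1).
Multiplying both sides by 26: x ≡ 26·7 = 182 ≡ 27 (mod 31).
Check: 6·27 = 162 = 5·31 + 7.

27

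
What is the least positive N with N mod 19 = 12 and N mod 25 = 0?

50

Since 25·16 ≡ 1 (mod 19), take x = 0 + 25·((12−0)·16 mod 19) = 0 + 25·2 = 50.
Check: 50 mod 19 = 12, 50 mod 25 = 0.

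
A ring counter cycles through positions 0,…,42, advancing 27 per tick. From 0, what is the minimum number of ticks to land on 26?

The inverse of 27 mod 43 is 8 (since 27·8 = 216 ≡ 1).
So x ≡ 8·26 = 208 ≡ 36 (mod 43).
Check: 27·36 = 972 = 22·43 + 26.

36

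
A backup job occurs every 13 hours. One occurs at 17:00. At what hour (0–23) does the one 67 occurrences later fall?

0

67·13 = 871.
871 mod 24 = 7 (since 36·24 = 864).
(17 + 7) mod 24 = 0.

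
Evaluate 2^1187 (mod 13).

7

Successive squares of 2 mod 13: 2^1≡2, 2^2≡4, 2^4≡3, 2^8≡9, 2^16≡3, 2^32≡9, 2^64≡3, 2^128≡9, 2^256≡3, 2^512≡9, 2^1024≡3.
1187 = 1 + 2 + 32 + 128 + 1024, so 2^1187 ≡ 2·4·9·9·3 ≡ 7 (mod 13).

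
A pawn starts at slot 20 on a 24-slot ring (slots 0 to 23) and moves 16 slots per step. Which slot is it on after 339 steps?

339·16 = 5424.
5424 − 226·24 = 0, so 5424 ≡ 0 (mod 24).
(20 + 0) mod 24 = 20.

20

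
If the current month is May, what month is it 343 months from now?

December

343 − 28·12 = 7, so 343 ≡ 7 (mod 12).
May + 7 months → December.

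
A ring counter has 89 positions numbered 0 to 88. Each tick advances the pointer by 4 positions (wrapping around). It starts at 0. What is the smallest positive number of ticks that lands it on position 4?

1

The inverse of 4 mod 89 is 67 (since 4·67 = 268 ≡ 1).
Multiplying both sides by 67: x ≡ 67·4 = 268 ≡ 1 (mod 89).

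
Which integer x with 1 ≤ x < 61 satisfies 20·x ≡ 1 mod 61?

61 = 3·20 + 1
20 = 20·1 + 0
Back-substituting gives 20·58 ≡ 1 (mod 61).

58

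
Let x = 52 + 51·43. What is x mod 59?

3

51·43 = 2193.
2193 − 37·59 = 10, so 2193 ≡ 10 (mod 59).
(52 + 10) mod 59 = 3.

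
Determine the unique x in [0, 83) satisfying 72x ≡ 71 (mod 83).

69

The inverse of 72 mod 83 is 15 (since 72·15 = 1080 ≡ 1).
Multiplying both sides by 15: x ≡ 15·71 = 1065 ≡ 69 (mod 83).
Check: 72·69 = 4968 = 59·83 + 71.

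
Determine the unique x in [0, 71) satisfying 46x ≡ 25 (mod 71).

70

The inverse of 46 mod 71 is 17 (since 46·17 = 782 ≡ 1).
So x ≡ 17·25 = 425 ≡ 70 (mod 71).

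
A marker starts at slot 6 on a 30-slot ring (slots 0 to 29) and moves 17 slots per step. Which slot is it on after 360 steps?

360·17 = 6120.
6120 mod 30 = 0 (since 204·30 = 6120).
(6 + 0) mod 30 = 6.

6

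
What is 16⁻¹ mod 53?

10

53 = 3·16 + 5
16 = 3·5 + 1
5 = 5·1 + 0
Back-substituting gives 16·10 ≡ 1 (mod 53).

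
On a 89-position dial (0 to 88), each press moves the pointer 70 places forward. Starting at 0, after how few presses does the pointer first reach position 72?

The inverse of 70 mod 89 is 14 (since 70·14 = 980 ≡ 1).
So x ≡ 14·72 = 1008 ≡ 29 (mod 89).

29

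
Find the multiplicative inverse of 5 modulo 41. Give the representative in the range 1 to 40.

41 = 8·5 + 1
5 = 5·1 + 0
Back-substituting gives 5·33 ≡ 1 (mod 41).

33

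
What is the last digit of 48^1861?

Powers of 8 mod 10 repeat with period 4: 8, 4, 2, 6.
1861 leaves remainder 1 on division by 4, so 48^1861 ends in 8.

8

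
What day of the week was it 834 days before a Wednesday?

834 = 119·7 + 1, so 834 mod 7 = 1.
Wednesday − 1 day → Tuesday.

Tuesday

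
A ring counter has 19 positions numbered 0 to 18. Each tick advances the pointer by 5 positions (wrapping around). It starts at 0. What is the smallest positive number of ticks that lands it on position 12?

5⁻¹ ≡ 4 (mod 19) because 5·4 = 20 = 1·19 + 1.
So x ≡ 4·12 = 48 ≡ 10 (mod 19).
Check: 5·10 = 50 = 2·19 + 12.

10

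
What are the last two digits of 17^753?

37

Successive squares of 17 mod 100: 17^1≡17, 17^2≡89, 17^4≡21, 17^8≡41, 17^16≡81, 17^32≡61, 17^64≡21, 17^128≡41, 17^256≡81, 17^512≡61.
Since 753 = 1 + 16 + 32 + 64 + 128 + 512 in binary, 17^753 ≡ 17·81·61·21·41·61 ≡ 37 (mod 100).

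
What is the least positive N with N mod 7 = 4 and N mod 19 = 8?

Since 19·3 ≡ 1 (mod 7), take x = 8 + 19·((4−8)·3 mod 7) = 8 + 19·2 = 46.
Check: 46 mod 7 = 4, 46 mod 19 = 8.

46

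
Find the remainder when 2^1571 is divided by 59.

32

Successive squares of 2 mod 59: 2^1≡2, 2^2≡4, 2^4≡16, 2^8≡20, 2^16≡46, 2^32≡51, 2^64≡5, 2^128≡25, 2^256≡35, 2^512≡45, 2^1024≡19.
Since 1571 = 1 + 2 + 32 + 512 + 1024 in binary, 2^1571 ≡ 2·4·51·45·19 ≡ 32 (mod 59).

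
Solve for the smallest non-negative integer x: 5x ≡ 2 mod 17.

The inverse of 5 mod 17 is 7 (since 5·7 = 35 ≡ 1).
So x ≡ 7·2 = 14 ≡ 14 (mod 17).
Check: 5·14 = 70 = 4·17 + 2.

14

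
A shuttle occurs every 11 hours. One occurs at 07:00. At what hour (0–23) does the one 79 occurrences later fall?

79·11 = 869.
869 − 36·24 = 5, so 869 ≡ 5 (mod 24).
(7 + 5) mod 24 = 12.

12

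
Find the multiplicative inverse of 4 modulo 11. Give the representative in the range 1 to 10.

3

11 = 2·4 + 3
4 = 1·3 + 1
3 = 3·1 + 0
Back-substituting gives 4·3 ≡ 1 (mod 11).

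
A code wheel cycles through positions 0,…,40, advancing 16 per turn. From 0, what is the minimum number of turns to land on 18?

37

16⁻¹ ≡ 18 (mod 41) because 16·18 = 288 = 7·41 + 1.
Multiplying both sides by 18: x ≡ 18·18 = 324 ≡ 37 (mod 41).
Check: 16·37 = 592 = 14·41 + 18.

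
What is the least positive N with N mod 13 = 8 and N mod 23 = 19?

Since 23·4 ≡ 1 (mod 13), take x = 19 + 23·((8−19)·4 mod 13) = 19 + 23·8 = 203.
Check: 203 mod 13 = 8, 203 mod 23 = 19.

203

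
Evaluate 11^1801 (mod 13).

11

Successive squares of 11 mod 13: 11^1≡11, 11^2≡4, 11^4≡3, 11^8≡9, 11^16≡3, 11^32≡9, 11^64≡3, 11^128≡9, 11^256≡3, 11^512≡9, 11^1024≡3.
1801 = 1 + 8 + 256 + 512 + 1024, so 11^1801 ≡ 11·9·3·9·3 ≡ 11 (mod 13).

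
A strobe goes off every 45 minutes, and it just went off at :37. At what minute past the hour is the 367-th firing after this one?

367·45 = 16515.
16515 − 275·60 = 15, so 16515 ≡ 15 (mod 60).
(37 + 15) mod 60 = 52.

52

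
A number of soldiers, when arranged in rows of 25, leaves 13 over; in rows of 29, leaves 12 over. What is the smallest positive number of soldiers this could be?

563

Since 29·19 ≡ 1 (mod 25), take x = 12 + 29·((13−12)·19 mod 25) = 12 + 29·19 = 563.
Check: 563 mod 25 = 13, 563 mod 29 = 12.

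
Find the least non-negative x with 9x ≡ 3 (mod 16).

The inverse of 9 mod 16 is 9 (since 9·9 = 81 ≡ 1).
Multiplying both sides by 9: x ≡ 9·3 = 27 ≡ 11 (mod 16).

11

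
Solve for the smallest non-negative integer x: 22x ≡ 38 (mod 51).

The inverse of 22 mod 51 is 7 (since 22·7 = 154 ≡ 1).
So x ≡ 7·38 = 266 ≡ 11 (mod 51).

11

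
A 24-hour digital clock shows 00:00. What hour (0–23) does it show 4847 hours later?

23

4847 = 201·24 + 23, so 4847 mod 24 = 23.
(0 + 23) mod 24 = 23.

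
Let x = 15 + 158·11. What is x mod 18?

158·11 = 1738.
Dividing 1738 by 18 gives quotient 96 and remainder 10.
(15 + 10) mod 18 = 7.

7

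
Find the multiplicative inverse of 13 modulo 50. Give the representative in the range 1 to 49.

50 = 3·13 + 11
13 = 1·11 + 2
11 = 5·2 + 1
2 = 2·1 + 0
Back-substituting gives 13·27 ≡ 1 (mod 50).

27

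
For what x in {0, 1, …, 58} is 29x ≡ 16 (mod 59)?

The inverse of 29 mod 59 is 57 (since 29·57 = 1653 ≡ 1).
So x ≡ 57·16 = 912 ≡ 27 (mod 59).
Check: 29·27 = 783 = 13·59 + 16.

27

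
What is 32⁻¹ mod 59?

59 = 1·32 + 27
32 = 1·27 + 5
27 = 5·5 + 2
5 = 2·2 + 1
2 = 2·1 + 0
Back-substituting gives 32·24 ≡ 1 (mod 59).

24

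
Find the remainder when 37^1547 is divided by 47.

28

Square-and-reduce mod 47: 37^1≡37, 37^2≡6, 37^4≡36, 37^8≡27, 37^16≡24, 37^32≡12, 37^64≡3, 37^128≡9, 37^256≡34, 37^512≡28, 37^1024≡32.
Since 1547 = 1 + 2 + 8 + 512 + 1024 in binary, 37^1547 ≡ 37·6·27·28·32 ≡ 28 (mod 47).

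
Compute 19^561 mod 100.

By repeated squaring mod 100: 19^1≡19, 19^2≡61, 19^4≡21, 19^8≡41, 19^16≡81, 19^32≡61, 19^64≡21, 19^128≡41, 19^256≡81, 19^512≡61.
561 = 1 + 16 + 32 + 512, so 19^561 ≡ 19·81·61·61 ≡ 19 (mod 100).

19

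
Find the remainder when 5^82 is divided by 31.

By repeated squaring mod 31: 5^1≡5, 5^2≡25, 5^4≡5, 5^8≡25, 5^16≡5, 5^32≡25, 5^64≡5.
Since 82 = 2 + 16 + 64 in binary, 5^82 ≡ 25·5·5 ≡ 5 (mod 31).

5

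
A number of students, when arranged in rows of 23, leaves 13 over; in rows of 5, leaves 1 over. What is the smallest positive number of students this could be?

36

x ≡ 1 (mod 5) gives x ∈ {1, 6, 11, 16, 21, 26, 31, 36}.
The first of these with x mod 23 = 13 is 36.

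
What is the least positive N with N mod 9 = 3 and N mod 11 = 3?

x ≡ 3 (mod 9) gives x ∈ {3}.
The first of these with x mod 11 = 3 is 3.

3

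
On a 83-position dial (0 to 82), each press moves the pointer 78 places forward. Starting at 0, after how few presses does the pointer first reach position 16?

The inverse of 78 mod 83 is 33 (since 78·33 = 2574 ≡ 1).
So x ≡ 33·16 = 528 ≡ 30 (mod 83).

30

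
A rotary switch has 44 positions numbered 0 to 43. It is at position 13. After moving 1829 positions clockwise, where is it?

38

1829 mod 44 = 25 (since 41·44 = 1804).
(13 + 25) mod 44 = 38.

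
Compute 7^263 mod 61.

17

By repeated squaring mod 61: 7^1≡7, 7^2≡49, 7^4≡22, 7^8≡57, 7^16≡16, 7^32≡12, 7^64≡22, 7^128≡57, 7^256≡16.
Since 263 = 1 + 2 + 4 + 256 in binary, 7^263 ≡ 7·49·22·16 ≡ 17 (mod 61).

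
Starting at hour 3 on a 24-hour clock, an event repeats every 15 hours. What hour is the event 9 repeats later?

9·15 = 135.
135 − 5·24 = 15, so 135 ≡ 15 (mod 24).
(3 + 15) mod 24 = 18.

18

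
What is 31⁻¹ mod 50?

31·21 = 651 = 13·50 + 1, so 31⁻¹ ≡ 21 (mod 50).

21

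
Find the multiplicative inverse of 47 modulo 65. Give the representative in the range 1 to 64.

47·18 = 846 = 13·65 + 1, so 47⁻¹ ≡ 18 (mod 65).

18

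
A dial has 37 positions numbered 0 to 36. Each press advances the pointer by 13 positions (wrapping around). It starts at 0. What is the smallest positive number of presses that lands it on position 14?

21

13⁻¹ ≡ 20 (mod 37) because 13·20 = 260 = 7·37 + 1.
Multiplying both sides by 20: x ≡ 20·14 = 280 ≡ 21 (mod 37).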